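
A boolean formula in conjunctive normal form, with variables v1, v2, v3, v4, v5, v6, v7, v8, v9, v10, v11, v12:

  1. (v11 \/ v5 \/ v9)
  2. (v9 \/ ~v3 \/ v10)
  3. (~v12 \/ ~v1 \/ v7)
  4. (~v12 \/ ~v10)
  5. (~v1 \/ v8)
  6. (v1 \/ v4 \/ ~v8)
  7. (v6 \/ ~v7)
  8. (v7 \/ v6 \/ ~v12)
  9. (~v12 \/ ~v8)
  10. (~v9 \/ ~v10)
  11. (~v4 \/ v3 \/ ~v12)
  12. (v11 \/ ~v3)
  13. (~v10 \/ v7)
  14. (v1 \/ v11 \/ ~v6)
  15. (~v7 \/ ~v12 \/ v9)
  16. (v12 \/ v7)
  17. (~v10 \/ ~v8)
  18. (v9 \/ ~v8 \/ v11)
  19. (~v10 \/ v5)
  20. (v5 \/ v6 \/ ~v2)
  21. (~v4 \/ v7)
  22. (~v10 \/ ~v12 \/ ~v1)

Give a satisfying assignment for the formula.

v1=F, v2=T, v3=T, v4=T, v5=T, v6=T, v7=T, v8=F, v9=T, v10=F, v11=T, v12=F

Check each clause:
  1. (v11 \/ v5 \/ v9) — v9 is true.
  2. (~v3 \/ v10 \/ v9) — v9 is true.
  3. (v7 \/ ~v12 \/ ~v1) — ~v12 is true.
  4. (~v10 \/ ~v12) — ~v12 is true.
  5. (~v1 \/ v8) — ~v1 is true.
  6. (v1 \/ v4 \/ ~v8) — ~v8 is true.
  7. (~v7 \/ v6) — v6 is true.
  8. (~v12 \/ v6 \/ v7) — ~v12 is true.
  9. (~v12 \/ ~v8) — ~v8 is true.
  10. (~v10 \/ ~v9) — ~v10 is true.
  11. (~v12 \/ ~v4 \/ v3) — v3 is true.
  12. (~v3 \/ v11) — v11 is true.
  13. (v7 \/ ~v10) — ~v10 is true.
  14. (v11 \/ v1 \/ ~v6) — v11 is true.
  15. (~v12 \/ v9 \/ ~v7) — ~v12 is true.
  16. (v12 \/ v7) — v7 is true.
  17. (~v8 \/ ~v10) — ~v8 is true.
  18. (~v8 \/ v11 \/ v9) — ~v8 is true.
  19. (v5 \/ ~v10) — v5 is true.
  20. (v6 \/ ~v2 \/ v5) — v5 is true.
  21. (v7 \/ ~v4) — v7 is true.
  22. (~v10 \/ ~v1 \/ ~v12) — ~v12 is true.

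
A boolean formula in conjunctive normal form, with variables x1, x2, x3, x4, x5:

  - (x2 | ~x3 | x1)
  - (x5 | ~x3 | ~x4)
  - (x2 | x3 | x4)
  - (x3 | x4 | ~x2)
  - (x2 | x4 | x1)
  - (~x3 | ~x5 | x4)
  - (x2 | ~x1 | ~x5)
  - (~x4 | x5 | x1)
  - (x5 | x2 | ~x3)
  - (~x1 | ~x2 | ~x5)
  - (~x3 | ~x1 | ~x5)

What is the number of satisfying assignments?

Satisfying assignments:
  x1=F x2=F x3=F x4=T x5=T
  x1=F x2=T x3=F x4=T x5=T
  x1=F x2=T x3=T x4=F x5=F
  x1=F x2=T x3=T x4=T x5=T
  x1=T x2=F x3=F x4=T x5=F
  x1=T x2=T x3=F x4=T x5=F
  x1=T x2=T x3=T x4=F x5=F
That's 7 in total.

7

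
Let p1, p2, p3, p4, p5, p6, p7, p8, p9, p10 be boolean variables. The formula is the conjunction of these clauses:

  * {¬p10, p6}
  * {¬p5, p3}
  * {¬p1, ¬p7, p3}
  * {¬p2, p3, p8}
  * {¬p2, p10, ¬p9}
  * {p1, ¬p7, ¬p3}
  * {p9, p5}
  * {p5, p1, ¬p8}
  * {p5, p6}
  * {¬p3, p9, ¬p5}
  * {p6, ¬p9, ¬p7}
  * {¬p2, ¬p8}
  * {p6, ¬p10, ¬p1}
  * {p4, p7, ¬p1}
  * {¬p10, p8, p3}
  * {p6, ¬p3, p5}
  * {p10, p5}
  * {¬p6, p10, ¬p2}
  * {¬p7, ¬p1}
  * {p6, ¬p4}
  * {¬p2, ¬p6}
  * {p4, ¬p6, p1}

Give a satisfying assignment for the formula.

p1=1, p2=0, p3=1, p4=1, p5=0, p6=1, p7=0, p8=1, p9=1, p10=1

Check each clause:
  1. {p6, ¬p10} — p6 is true.
  2. {¬p5, p3} — p3 is true.
  3. {p3, ¬p1, ¬p7} — ¬p7 is true.
  4. {¬p2, p3, p8} — p8 is true.
  5. {p10, ¬p9, ¬p2} — p10 is true.
  6. {¬p7, p1, ¬p3} — p1 is true.
  7. {p9, p5} — p9 is true.
  8. {p1, ¬p8, p5} — p1 is true.
  9. {p5, p6} — p6 is true.
  10. {¬p3, ¬p5, p9} — p9 is true.
  11. {¬p9, p6, ¬p7} — ¬p7 is true.
  12. {¬p8, ¬p2} — ¬p2 is true.
  13. {p6, ¬p10, ¬p1} — p6 is true.
  14. {p7, ¬p1, p4} — p4 is true.
  15. {p8, ¬p10, p3} — p8 is true.
  16. {¬p3, p5, p6} — p6 is true.
  17. {p5, p10} — p10 is true.
  18. {¬p2, ¬p6, p10} — p10 is true.
  19. {¬p1, ¬p7} — ¬p7 is true.
  20. {p6, ¬p4} — p6 is true.
  21. {¬p2, ¬p6} — ¬p2 is true.
  22. {p4, ¬p6, p1} — p1 is true.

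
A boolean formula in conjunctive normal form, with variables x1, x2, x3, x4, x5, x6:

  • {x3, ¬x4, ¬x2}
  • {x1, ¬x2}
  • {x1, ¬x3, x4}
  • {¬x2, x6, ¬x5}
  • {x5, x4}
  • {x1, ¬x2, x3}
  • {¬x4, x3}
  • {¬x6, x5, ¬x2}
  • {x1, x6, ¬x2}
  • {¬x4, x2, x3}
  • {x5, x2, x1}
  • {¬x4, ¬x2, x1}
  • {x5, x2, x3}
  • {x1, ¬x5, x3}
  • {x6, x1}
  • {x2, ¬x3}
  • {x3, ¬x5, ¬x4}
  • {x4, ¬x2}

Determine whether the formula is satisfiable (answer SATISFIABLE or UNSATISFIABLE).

x1 occurs only positively in the remaining clauses — set x1 = True.
Set x2 = False and propagate.
  then x3 is forced to False.
  then x4 is forced to False.
  then x5 is forced to True.
x6 is now unconstrained; take x6 = False.
So x1=T, x2=F, x3=F, x4=F, x5=T, x6=F is a satisfying assignment.

SATISFIABLE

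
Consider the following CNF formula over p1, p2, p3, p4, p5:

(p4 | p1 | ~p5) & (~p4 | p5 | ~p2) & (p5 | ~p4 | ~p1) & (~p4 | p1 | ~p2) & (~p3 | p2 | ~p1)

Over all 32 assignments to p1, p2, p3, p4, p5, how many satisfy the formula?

17

Split on p1, then p4.
  p1=T, p4=T: remaining (p2,p3,p5) ∈ {(F,F,T); (T,F,T); (T,T,T)} — 3.
  p1=T, p4=F: p5 free; 3 ways for (p2,p3) × 2^1 = 6.
  p1=F, p4=T: remaining (p2,p3,p5) ∈ {(F,F,F); (F,F,T); (F,T,F); (F,T,T)} — 4.
  p1=F, p4=F: remaining (p2,p3,p5) ∈ {(F,F,F); (F,T,F); (T,F,F); (T,T,F)} — 4.
Total: 3 + 6 + 4 + 4 = 17.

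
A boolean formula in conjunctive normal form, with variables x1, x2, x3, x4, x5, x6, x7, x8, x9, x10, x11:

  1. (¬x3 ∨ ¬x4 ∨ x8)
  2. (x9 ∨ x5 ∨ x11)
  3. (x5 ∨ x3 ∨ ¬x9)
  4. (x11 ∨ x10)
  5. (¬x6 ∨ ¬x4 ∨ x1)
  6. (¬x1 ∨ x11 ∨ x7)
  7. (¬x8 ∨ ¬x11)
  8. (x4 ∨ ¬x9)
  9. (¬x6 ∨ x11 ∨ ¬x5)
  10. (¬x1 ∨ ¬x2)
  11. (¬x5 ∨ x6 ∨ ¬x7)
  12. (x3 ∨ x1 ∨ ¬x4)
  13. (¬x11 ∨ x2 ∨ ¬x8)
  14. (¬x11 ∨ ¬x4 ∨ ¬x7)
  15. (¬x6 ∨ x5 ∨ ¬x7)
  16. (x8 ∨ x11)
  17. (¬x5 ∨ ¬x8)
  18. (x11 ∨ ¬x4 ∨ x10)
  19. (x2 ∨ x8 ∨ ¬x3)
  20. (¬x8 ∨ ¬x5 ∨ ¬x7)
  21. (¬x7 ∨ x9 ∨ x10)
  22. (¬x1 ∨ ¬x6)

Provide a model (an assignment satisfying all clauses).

x1=False, x2=True, x3=False, x4=False, x5=False, x6=False, x7=False, x8=False, x9=False, x10=False, x11=True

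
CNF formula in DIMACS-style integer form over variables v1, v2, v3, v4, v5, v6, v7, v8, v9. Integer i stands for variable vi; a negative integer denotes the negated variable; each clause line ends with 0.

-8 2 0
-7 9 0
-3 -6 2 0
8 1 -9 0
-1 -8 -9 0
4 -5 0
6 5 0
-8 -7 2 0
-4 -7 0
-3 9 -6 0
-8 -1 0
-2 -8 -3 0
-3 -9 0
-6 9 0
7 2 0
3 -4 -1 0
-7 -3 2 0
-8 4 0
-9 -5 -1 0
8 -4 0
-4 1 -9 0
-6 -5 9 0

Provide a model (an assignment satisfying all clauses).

v1 = T, v2 = T, v3 = F, v4 = F, v5 = F, v6 = T, v7 = F, v8 = F, v9 = T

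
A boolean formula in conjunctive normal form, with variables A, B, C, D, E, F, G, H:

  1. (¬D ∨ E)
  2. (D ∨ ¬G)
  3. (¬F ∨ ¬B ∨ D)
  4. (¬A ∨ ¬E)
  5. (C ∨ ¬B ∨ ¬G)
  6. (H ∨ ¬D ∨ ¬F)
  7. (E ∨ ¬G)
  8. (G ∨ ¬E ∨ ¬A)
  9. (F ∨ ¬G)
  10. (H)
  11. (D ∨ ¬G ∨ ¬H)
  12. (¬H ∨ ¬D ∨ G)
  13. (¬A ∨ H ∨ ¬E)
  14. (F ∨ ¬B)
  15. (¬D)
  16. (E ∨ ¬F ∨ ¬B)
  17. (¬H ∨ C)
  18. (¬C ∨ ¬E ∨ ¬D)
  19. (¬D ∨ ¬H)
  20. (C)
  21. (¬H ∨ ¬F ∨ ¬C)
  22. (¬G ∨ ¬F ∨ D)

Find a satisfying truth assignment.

A=False, B=False, C=True, D=False, E=True, F=False, G=False, H=True

Check each clause:
  1. (E ∨ ¬D) — ¬D is true.
  2. (D ∨ ¬G) — ¬G is true.
  3. (¬B ∨ ¬F ∨ D) — ¬F is true.
  4. (¬E ∨ ¬A) — ¬A is true.
  5. (C ∨ ¬B ∨ ¬G) — ¬G is true.
  6. (¬D ∨ ¬F ∨ H) — H is true.
  7. (E ∨ ¬G) — ¬G is true.
  8. (G ∨ ¬E ∨ ¬A) — ¬A is true.
  9. (F ∨ ¬G) — ¬G is true.
  10. (H) — H is true.
  11. (¬H ∨ ¬G ∨ D) — ¬G is true.
  12. (¬H ∨ ¬D ∨ G) — ¬D is true.
  13. (¬E ∨ H ∨ ¬A) — H is true.
  14. (¬B ∨ F) — ¬B is true.
  15. (¬D) — ¬D is true.
  16. (¬F ∨ ¬B ∨ E) — ¬F is true.
  17. (¬H ∨ C) — C is true.
  18. (¬C ∨ ¬E ∨ ¬D) — ¬D is true.
  19. (¬H ∨ ¬D) — ¬D is true.
  20. (C) — C is true.
  21. (¬C ∨ ¬F ∨ ¬H) — ¬F is true.
  22. (¬F ∨ ¬G ∨ D) — ¬G is true.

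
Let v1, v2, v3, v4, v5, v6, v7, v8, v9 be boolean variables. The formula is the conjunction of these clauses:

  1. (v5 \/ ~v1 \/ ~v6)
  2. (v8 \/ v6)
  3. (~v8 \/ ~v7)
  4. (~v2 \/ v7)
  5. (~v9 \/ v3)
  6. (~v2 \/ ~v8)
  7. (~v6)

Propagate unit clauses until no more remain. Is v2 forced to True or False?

(~v6) is a unit clause: v6 = False.
In (v6 \/ v8), v6 is now false; v8 must hold, so v8 = True.
From (~v8 \/ ~v7) and v8 = True: v7 = False.
In (~v2 \/ v7), v7 is now false; ~v2 must hold, so v2 = False.

False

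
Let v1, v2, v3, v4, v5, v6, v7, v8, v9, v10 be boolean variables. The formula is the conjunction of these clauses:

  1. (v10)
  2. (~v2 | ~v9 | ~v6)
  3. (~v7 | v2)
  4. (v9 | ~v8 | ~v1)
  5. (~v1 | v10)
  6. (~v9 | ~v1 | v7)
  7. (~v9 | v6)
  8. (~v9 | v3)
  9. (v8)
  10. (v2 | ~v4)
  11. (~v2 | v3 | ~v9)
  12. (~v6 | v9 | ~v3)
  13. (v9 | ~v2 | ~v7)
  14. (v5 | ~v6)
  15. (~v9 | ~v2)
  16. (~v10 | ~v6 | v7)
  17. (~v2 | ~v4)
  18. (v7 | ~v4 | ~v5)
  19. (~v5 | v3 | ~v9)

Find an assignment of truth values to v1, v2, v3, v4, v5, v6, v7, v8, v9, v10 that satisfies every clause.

v1=False  v2=True  v3=True  v4=False  v5=True  v6=False  v7=False  v8=True  v9=False  v10=True

Check each clause:
  1. (v10) — v10 is true.
  2. (~v9 | ~v6 | ~v2) — ~v6 is true.
  3. (v2 | ~v7) — ~v7 is true.
  4. (~v8 | ~v1 | v9) — ~v1 is true.
  5. (~v1 | v10) — v10 is true.
  6. (~v9 | v7 | ~v1) — ~v9 is true.
  7. (v6 | ~v9) — ~v9 is true.
  8. (~v9 | v3) — v3 is true.
  9. (v8) — v8 is true.
  10. (~v4 | v2) — v2 is true.
  11. (~v9 | v3 | ~v2) — v3 is true.
  12. (~v6 | ~v3 | v9) — ~v6 is true.
  13. (v9 | ~v2 | ~v7) — ~v7 is true.
  14. (~v6 | v5) — ~v6 is true.
  15. (~v9 | ~v2) — ~v9 is true.
  16. (~v10 | v7 | ~v6) — ~v6 is true.
  17. (~v4 | ~v2) — ~v4 is true.
  18. (~v4 | ~v5 | v7) — ~v4 is true.
  19. (v3 | ~v9 | ~v5) — v3 is true.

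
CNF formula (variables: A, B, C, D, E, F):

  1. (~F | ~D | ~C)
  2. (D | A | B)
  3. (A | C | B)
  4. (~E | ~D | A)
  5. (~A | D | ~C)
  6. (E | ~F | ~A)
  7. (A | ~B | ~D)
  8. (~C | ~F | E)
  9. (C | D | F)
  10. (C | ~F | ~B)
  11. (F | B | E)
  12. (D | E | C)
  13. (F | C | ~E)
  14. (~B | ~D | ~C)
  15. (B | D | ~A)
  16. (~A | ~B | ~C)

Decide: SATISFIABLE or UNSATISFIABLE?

SATISFIABLE

Try A = False.
Branch on B: take B = True.
  then D is forced to False.
Set C = True and propagate.
The remaining clauses are satisfied by E = False, F = False.
So A=F, B=T, C=T, D=F, E=F, F=F is a satisfying assignment.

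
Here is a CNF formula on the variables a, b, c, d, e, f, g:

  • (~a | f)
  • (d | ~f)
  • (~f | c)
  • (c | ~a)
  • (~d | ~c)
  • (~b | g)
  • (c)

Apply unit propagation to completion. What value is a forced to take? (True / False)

False

(c) stands alone — c = True.
From (~d | ~c) and c = True: d = False.
From (d | ~f) and d = False: f = False.
From (~a | f) and f = False: a = False.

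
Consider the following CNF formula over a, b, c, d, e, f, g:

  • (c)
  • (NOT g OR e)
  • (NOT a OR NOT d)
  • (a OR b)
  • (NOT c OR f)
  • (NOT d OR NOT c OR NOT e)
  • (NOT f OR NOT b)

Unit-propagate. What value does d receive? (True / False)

False

(c) stands alone — c = True.
(f OR NOT c) with c = True leaves only f, so f = True.
(NOT f OR NOT b): since f = True, the clause reduces to (NOT b). b = False.
(a OR b) with b = False leaves only a, so a = True.
From (NOT d OR NOT a) and a = True: d = False.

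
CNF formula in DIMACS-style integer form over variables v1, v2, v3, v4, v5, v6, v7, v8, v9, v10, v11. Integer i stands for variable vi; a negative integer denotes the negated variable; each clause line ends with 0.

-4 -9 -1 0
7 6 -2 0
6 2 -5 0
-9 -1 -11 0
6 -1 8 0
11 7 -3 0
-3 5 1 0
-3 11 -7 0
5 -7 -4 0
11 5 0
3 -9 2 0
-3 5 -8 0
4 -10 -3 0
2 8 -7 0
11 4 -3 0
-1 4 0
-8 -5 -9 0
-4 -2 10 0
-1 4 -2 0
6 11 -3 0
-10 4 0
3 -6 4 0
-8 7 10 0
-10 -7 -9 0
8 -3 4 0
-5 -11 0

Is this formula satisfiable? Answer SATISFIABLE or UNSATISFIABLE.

Try v1 = False.
Branch on v2: take v2 = True.
Branch on v3: take v3 = False.
The remaining clauses are satisfied by v4 = False, v5 = False, v6 = False, v7 = True, v8 = False, v9 = True, v10 = False, v11 = True.
So v1 = False, v2 = True, v3 = False, v4 = False, v5 = False, v6 = False, v7 = True, v8 = False, v9 = True, v10 = False, v11 = True is a satisfying assignment.

SATISFIABLE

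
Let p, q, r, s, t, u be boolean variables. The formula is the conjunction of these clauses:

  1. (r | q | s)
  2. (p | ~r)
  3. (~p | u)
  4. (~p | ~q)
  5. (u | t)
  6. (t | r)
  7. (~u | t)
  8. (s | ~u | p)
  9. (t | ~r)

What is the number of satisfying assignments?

The models are:
  p=F q=F r=F s=T t=T u=F
  p=F q=F r=F s=T t=T u=T
  p=F q=T r=F s=F t=T u=F
  p=F q=T r=F s=T t=T u=F
  p=F q=T r=F s=T t=T u=T
  p=T q=F r=F s=T t=T u=T
  p=T q=F r=T s=F t=T u=T
  p=T q=F r=T s=T t=T u=T
That's 8 in total.

8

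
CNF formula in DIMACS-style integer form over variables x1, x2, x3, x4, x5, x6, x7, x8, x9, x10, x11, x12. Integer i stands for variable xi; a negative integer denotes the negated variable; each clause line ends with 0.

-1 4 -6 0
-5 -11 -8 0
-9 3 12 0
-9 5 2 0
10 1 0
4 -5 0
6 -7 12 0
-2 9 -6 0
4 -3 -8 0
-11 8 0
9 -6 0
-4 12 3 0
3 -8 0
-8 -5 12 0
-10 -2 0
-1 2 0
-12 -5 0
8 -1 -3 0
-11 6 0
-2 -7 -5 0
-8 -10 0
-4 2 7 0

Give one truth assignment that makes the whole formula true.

Pure literal: x11 appears only negated; assign x11 = False.
Branch on x1: take x1 = True.
  then x2 is forced to True.
  then x10 is forced to False.
For the remaining variables, x3 = True, x4 = True, x5 = False, x6 = False, x7 = False, x8 = True, x9 = False, x12 = False works.
Every clause has at least one true literal under this assignment.

x1=T  x2=T  x3=T  x4=T  x5=F  x6=F  x7=F  x8=T  x9=F  x10=F  x11=F  x12=F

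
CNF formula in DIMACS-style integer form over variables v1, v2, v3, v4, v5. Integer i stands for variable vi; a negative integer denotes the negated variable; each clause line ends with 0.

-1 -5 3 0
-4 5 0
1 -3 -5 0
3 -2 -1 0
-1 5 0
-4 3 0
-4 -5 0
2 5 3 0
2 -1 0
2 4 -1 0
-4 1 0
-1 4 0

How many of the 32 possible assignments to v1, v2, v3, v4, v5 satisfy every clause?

5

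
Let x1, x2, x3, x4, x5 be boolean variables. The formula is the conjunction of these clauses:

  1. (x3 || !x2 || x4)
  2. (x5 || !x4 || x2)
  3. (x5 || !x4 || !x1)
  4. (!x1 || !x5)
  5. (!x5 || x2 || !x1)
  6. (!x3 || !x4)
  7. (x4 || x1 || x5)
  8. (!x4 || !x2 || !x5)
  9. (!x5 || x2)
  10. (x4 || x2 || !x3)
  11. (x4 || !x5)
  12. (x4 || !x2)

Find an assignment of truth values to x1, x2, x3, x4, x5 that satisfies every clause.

x1=True, x2=False, x3=False, x4=False, x5=False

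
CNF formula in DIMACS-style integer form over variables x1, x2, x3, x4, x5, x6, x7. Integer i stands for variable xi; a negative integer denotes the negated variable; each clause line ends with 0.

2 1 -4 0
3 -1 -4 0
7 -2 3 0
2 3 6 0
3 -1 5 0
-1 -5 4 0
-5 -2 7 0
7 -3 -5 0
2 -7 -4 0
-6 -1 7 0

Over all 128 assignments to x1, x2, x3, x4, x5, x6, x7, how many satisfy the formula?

Split on x1, then x2.
  x1=1, x2=1: 8 of the 32 assignments to (x3,x4,x5,x6,x7) work.
  x1=1, x2=0: remaining (x3,x4,x5,x6,x7) ∈ {(1,0,0,0,0); (1,0,0,0,1); (1,0,0,1,1); (1,1,0,0,0)} — 4.
  x1=0, x2=1: x4, x6 free; 5 ways for (x3,x5,x7) × 2^2 = 20.
  x1=0, x2=0: 10 of the 32 assignments to (x3,x4,x5,x6,x7) work.
Total: 8 + 4 + 20 + 10 = 42.

42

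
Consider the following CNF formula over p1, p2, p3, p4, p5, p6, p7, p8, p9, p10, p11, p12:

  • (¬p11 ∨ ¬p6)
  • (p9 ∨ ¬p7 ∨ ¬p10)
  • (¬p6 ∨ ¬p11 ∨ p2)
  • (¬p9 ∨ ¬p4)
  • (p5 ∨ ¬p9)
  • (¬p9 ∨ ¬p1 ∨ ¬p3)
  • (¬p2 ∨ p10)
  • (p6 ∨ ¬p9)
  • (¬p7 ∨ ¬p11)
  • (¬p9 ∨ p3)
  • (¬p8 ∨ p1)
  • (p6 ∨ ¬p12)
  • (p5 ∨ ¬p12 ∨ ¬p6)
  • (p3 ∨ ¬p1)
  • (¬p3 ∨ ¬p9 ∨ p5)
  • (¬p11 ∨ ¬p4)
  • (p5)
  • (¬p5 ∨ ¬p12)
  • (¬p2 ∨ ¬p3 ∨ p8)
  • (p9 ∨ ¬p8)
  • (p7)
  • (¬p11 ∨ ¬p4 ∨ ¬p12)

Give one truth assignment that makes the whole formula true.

The clause (p5) is unit: p5 must be True.
Unit propagation: (¬p12) forces p12 = False.
(p7) is a unit clause, so p7 = True.
The clause (¬p11) is unit: p11 must be False.
Pure literal: p2 appears only negated; assign p2 = False.
Pure literal: p6 appears only positively; assign p6 = True.
Set p1 = True and propagate.
  then p3 is forced to True.
  then p9 is forced to False.
  then p10 is forced to False.
  then p8 is forced to False.
p4 is now unconstrained; take p4 = True.
Check each clause:
  1. (¬p11 ∨ ¬p6) — ¬p11 is true.
  2. (¬p10 ∨ ¬p7 ∨ p9) — ¬p10 is true.
  3. (¬p11 ∨ ¬p6 ∨ p2) — ¬p11 is true.
  4. (¬p4 ∨ ¬p9) — ¬p9 is true.
  5. (p5 ∨ ¬p9) — p5 is true.
  6. (¬p9 ∨ ¬p1 ∨ ¬p3) — ¬p9 is true.
  7. (p10 ∨ ¬p2) — ¬p2 is true.
  8. (p6 ∨ ¬p9) — p6 is true.
  9. (¬p7 ∨ ¬p11) — ¬p11 is true.
  10. (¬p9 ∨ p3) — p3 is true.
  11. (p1 ∨ ¬p8) — ¬p8 is true.
  12. (p6 ∨ ¬p12) — ¬p12 is true.
  13. (¬p12 ∨ p5 ∨ ¬p6) — ¬p12 is true.
  14. (p3 ∨ ¬p1) — p3 is true.
  15. (p5 ∨ ¬p9 ∨ ¬p3) — p5 is true.
  16. (¬p11 ∨ ¬p4) — ¬p11 is true.
  17. (p5) — p5 is true.
  18. (¬p5 ∨ ¬p12) — ¬p12 is true.
  19. (p8 ∨ ¬p3 ∨ ¬p2) — ¬p2 is true.
  20. (p9 ∨ ¬p8) — ¬p8 is true.
  21. (p7) — p7 is true.
  22. (¬p12 ∨ ¬p4 ∨ ¬p11) — ¬p12 is true.

p1 = True, p2 = False, p3 = True, p4 = True, p5 = True, p6 = True, p7 = True, p8 = False, p9 = False, p10 = False, p11 = False, p12 = False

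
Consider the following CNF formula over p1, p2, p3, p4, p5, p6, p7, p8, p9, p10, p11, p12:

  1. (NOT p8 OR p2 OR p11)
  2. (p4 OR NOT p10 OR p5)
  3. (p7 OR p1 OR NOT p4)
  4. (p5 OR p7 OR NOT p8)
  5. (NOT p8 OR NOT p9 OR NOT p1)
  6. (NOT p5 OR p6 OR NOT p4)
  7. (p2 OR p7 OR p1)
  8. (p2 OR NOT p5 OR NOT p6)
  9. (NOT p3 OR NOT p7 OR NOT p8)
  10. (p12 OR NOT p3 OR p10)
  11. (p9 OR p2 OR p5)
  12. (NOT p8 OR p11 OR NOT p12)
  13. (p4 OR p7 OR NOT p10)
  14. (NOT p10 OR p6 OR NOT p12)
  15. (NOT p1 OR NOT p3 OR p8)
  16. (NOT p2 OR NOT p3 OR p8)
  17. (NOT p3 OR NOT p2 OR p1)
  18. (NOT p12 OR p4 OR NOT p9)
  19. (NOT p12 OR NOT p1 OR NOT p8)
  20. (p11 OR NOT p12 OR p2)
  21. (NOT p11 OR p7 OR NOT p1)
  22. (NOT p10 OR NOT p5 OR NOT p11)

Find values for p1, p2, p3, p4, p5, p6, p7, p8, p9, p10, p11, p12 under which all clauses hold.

p1=False, p2=False, p3=False, p4=False, p5=True, p6=False, p7=True, p8=True, p9=False, p10=False, p11=True, p12=True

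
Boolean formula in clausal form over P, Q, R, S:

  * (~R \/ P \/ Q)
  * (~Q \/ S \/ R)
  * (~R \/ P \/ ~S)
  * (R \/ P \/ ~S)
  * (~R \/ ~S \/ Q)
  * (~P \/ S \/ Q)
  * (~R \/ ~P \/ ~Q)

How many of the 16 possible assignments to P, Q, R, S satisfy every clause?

4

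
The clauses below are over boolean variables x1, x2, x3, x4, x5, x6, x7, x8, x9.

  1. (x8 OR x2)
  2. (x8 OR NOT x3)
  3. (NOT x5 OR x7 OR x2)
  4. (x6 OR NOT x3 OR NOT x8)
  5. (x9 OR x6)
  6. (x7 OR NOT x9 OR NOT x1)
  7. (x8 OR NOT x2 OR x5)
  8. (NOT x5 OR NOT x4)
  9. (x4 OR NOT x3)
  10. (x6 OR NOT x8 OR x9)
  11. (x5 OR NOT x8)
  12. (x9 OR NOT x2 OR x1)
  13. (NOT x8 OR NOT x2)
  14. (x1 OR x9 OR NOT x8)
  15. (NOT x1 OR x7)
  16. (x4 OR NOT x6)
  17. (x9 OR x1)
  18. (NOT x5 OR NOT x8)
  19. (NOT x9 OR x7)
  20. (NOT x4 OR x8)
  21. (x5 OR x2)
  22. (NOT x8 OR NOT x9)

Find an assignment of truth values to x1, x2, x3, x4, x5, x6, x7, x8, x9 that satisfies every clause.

x3 occurs only negated in the remaining clauses — set x3 = False.
x7 occurs only positively in the remaining clauses — set x7 = True.
Set x1 = True and propagate.
Set x2 = True and propagate.
  then x8 is forced to False.
  then x5 is forced to True.
  then x4 is forced to False.
  then x6 is forced to False.
  then x9 is forced to True.
Every clause has at least one true literal under this assignment.

x1 = True, x2 = True, x3 = False, x4 = False, x5 = True, x6 = False, x7 = True, x8 = False, x9 = True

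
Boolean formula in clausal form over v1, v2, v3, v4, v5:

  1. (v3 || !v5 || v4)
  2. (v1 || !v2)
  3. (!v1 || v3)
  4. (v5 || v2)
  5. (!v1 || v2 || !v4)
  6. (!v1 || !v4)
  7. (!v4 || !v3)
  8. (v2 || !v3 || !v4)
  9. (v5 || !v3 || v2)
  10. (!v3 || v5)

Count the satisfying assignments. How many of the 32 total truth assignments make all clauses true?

4

The models are:
  v1=F v2=F v3=F v4=T v5=T
  v1=F v2=F v3=T v4=F v5=T
  v1=T v2=F v3=T v4=F v5=T
  v1=T v2=T v3=T v4=F v5=T
That's 4 in total.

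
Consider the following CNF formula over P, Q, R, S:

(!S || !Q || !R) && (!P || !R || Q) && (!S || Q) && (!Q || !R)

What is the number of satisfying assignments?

7

The models are:
  P=F Q=F R=F S=F
  P=F Q=F R=T S=F
  P=F Q=T R=F S=F
  P=F Q=T R=F S=T
  P=T Q=F R=F S=F
  P=T Q=T R=F S=F
  P=T Q=T R=F S=T
Count: 7.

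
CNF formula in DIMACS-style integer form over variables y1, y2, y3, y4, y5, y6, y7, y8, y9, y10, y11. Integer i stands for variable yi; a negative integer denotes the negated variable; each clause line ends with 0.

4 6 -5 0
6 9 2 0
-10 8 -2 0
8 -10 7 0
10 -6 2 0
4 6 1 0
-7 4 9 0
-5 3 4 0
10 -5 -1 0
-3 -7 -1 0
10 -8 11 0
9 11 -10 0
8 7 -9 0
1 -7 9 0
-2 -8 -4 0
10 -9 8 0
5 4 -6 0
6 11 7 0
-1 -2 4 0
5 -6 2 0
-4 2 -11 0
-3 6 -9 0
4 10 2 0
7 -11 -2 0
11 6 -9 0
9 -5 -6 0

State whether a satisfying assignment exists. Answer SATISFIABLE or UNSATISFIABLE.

Set y1 = False and propagate.
Try y2 = True.
Set y3 = True and propagate.
For the remaining variables, y4 = False, y5 = True, y6 = True, y7 = False, y8 = True, y9 = True, y10 = True, y11 = False works.
Every clause has at least one true literal under this assignment.
So y1=False, y2=True, y3=True, y4=False, y5=True, y6=True, y7=False, y8=True, y9=True, y10=True, y11=False is a satisfying assignment.

SATISFIABLE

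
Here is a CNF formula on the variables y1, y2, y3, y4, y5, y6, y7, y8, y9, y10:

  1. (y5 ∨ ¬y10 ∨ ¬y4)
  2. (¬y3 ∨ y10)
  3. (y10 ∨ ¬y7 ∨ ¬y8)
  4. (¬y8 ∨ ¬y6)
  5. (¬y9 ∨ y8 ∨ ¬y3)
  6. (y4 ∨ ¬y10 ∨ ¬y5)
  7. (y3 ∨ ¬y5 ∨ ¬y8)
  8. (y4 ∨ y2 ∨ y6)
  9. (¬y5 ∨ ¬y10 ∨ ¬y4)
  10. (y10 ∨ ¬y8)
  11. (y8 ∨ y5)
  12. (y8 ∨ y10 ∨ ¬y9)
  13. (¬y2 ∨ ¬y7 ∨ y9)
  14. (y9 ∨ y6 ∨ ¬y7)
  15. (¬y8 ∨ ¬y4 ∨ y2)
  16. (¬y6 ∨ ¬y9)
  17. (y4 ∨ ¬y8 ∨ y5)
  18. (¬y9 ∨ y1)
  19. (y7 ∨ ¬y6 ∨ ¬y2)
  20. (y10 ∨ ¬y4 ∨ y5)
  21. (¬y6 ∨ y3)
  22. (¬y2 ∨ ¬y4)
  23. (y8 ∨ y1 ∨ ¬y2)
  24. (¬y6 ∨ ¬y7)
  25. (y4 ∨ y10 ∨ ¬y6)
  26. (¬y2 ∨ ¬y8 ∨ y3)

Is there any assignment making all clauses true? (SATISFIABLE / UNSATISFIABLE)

SATISFIABLE

y1 occurs only positively in the remaining clauses — set y1 = True.
Try y2 = False.
Branch on y3: take y3 = False.
  then y6 is forced to False.
  then y4 is forced to True.
  then y8 is forced to False.
  then y5 is forced to True.
  then y10 is forced to False.
  then y9 is forced to False.
  then y7 is forced to False.
So y1 = T, y2 = F, y3 = F, y4 = T, y5 = T, y6 = F, y7 = F, y8 = F, y9 = F, y10 = F is a satisfying assignment.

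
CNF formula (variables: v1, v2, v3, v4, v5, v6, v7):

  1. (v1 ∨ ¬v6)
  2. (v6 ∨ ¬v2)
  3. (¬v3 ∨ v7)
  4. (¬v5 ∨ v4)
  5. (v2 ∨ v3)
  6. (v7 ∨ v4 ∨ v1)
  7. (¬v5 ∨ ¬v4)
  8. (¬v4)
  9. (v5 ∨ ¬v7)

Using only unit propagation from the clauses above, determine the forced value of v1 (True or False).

True

Unit clause (¬v4) sets v4 = False.
In (¬v5 ∨ v4), v4 is now false; ¬v5 must hold, so v5 = False.
(¬v7 ∨ v5): since v5 = False, the clause reduces to (¬v7). v7 = False.
(v7 ∨ ¬v3): since v7 = False, the clause reduces to (¬v3). v3 = False.
From (v2 ∨ v3) and v3 = False: v2 = True.
(v6 ∨ ¬v2): since v2 = True, the clause reduces to (v6). v6 = True.
From (v1 ∨ ¬v6) and v6 = True: v1 = True.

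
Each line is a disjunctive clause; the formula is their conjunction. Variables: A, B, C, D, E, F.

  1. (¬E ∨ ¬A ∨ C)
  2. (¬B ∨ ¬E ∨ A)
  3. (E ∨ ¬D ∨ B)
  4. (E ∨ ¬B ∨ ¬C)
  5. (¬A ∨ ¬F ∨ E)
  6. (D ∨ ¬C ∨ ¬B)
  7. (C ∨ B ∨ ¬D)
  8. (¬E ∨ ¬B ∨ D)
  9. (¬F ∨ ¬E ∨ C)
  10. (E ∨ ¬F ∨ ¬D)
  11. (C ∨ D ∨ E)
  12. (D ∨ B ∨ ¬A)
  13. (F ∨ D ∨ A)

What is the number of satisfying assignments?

10

Case analysis on E and D:
  E=1, D=1: F free; 3 ways for (A,B,C) × 2^1 = 6.
  E=1, D=0: remaining (A,B,C,F) ∈ {(0,0,1,1)} — 1.
  E=0, D=1: remaining (A,B,C,F) ∈ {(0,1,0,0); (1,1,0,0)} — 2.
  E=0, D=0: remaining (A,B,C,F) ∈ {(0,0,1,1)} — 1.
Total: 6 + 1 + 2 + 1 = 10.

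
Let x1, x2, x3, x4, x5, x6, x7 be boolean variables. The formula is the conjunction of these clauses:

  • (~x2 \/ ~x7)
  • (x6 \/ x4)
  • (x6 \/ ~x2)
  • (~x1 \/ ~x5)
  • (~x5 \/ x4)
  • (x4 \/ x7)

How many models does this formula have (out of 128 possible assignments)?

Split on x4, then x2.
  x4=1, x2=1: x3 free; 3 ways for (x1,x5,x6,x7) × 2^1 = 6.
  x4=1, x2=0: x3, x6, x7 free; 3 ways for (x1,x5) × 2^3 = 24.
  x4=0, x2=1: a clause becomes empty — 0.
  x4=0, x2=0: remaining (x1,x3,x5,x6,x7) ∈ {(0,0,0,1,1); (0,1,0,1,1); (1,0,0,1,1); (1,1,0,1,1)} — 4.
Total: 6 + 24 + 0 + 4 = 34.

34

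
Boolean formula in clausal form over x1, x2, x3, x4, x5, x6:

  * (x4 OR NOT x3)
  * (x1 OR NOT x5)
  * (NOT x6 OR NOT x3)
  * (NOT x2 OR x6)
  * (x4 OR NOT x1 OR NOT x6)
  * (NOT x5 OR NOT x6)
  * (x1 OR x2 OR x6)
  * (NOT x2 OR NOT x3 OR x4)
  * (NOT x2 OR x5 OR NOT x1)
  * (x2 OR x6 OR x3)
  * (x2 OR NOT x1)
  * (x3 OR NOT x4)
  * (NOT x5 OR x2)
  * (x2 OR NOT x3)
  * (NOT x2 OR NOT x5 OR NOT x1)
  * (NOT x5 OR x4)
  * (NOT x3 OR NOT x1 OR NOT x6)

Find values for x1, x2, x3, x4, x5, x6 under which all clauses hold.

Branch on x1: take x1 = False.
  then x5 is forced to False.
For the remaining variables, x2 = True, x3 = False, x4 = False, x6 = True works.

x1 = F  x2 = T  x3 = F  x4 = F  x5 = F  x6 = T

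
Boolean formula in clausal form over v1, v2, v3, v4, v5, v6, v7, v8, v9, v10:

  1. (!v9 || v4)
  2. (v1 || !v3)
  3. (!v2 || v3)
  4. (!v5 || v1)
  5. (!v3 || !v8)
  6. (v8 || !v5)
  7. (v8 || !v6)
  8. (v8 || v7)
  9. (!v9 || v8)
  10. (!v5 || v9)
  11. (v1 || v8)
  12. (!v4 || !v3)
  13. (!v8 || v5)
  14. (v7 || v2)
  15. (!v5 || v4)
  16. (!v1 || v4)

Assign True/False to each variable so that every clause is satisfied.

v1=True, v2=False, v3=False, v4=True, v5=False, v6=False, v7=True, v8=False, v9=False, v10=True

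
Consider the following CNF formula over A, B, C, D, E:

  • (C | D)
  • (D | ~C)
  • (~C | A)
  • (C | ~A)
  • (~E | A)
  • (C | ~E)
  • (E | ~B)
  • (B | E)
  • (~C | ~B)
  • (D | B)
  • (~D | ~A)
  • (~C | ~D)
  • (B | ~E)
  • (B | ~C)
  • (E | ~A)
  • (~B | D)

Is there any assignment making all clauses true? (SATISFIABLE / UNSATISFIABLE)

C = True:
  propagation gives D=True; an empty clause results — contradiction.
C = False:
  propagation gives D=True, A=False, E=False, B=False; an empty clause results — contradiction.
Every branch closes, so no satisfying assignment exists.

UNSATISFIABLE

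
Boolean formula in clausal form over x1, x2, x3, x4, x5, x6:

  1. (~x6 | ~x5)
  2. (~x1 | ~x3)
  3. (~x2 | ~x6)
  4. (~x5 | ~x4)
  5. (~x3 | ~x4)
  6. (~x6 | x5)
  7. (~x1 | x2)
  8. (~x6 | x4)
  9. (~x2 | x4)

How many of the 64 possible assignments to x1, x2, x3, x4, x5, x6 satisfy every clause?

7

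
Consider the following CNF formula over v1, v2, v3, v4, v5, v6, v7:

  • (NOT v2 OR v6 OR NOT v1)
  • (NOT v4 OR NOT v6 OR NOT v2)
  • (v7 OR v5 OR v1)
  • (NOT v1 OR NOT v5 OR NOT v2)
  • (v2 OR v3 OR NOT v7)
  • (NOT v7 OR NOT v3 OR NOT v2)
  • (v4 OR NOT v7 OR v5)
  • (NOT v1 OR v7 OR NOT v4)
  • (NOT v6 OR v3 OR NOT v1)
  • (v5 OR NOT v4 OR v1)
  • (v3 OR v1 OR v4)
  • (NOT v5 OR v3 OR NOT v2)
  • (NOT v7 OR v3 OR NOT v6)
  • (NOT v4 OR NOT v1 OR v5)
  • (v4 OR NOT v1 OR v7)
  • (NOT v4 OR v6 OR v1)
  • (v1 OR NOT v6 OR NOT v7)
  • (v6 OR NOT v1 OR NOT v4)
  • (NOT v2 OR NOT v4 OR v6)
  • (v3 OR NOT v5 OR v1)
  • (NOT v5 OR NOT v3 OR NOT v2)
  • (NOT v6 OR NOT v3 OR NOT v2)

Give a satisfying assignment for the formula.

v1=1, v2=0, v3=1, v4=1, v5=1, v6=1, v7=1

Try v1 = True.
Try v2 = False.
Branch on v3: take v3 = True.
The remaining clauses are satisfied by v4 = True, v5 = True, v6 = True, v7 = True.
Check each clause:
  1. (NOT v2 OR v6 OR NOT v1) — NOT v2 is true.
  2. (NOT v4 OR NOT v2 OR NOT v6) — NOT v2 is true.
  3. (v5 OR v7 OR v1) — v1 is true.
  4. (NOT v1 OR NOT v5 OR NOT v2) — NOT v2 is true.
  5. (NOT v7 OR v3 OR v2) — v3 is true.
  6. (NOT v7 OR NOT v2 OR NOT v3) — NOT v2 is true.
  7. (NOT v7 OR v4 OR v5) — v4 is true.
  8. (NOT v1 OR v7 OR NOT v4) — v7 is true.
  9. (NOT v1 OR v3 OR NOT v6) — v3 is true.
  10. (v1 OR v5 OR NOT v4) — v1 is true.
  11. (v4 OR v1 OR v3) — v1 is true.
  12. (NOT v2 OR v3 OR NOT v5) — v3 is true.
  13. (NOT v6 OR v3 OR NOT v7) — v3 is true.
  14. (NOT v4 OR NOT v1 OR v5) — v5 is true.
  15. (v7 OR v4 OR NOT v1) — v4 is true.
  16. (v6 OR v1 OR NOT v4) — v1 is true.
  17. (NOT v6 OR v1 OR NOT v7) — v1 is true.
  18. (NOT v1 OR NOT v4 OR v6) — v6 is true.
  19. (v6 OR NOT v4 OR NOT v2) — NOT v2 is true.
  20. (NOT v5 OR v1 OR v3) — v1 is true.
  21. (NOT v3 OR NOT v2 OR NOT v5) — NOT v2 is true.
  22. (NOT v3 OR NOT v2 OR NOT v6) — NOT v2 is true.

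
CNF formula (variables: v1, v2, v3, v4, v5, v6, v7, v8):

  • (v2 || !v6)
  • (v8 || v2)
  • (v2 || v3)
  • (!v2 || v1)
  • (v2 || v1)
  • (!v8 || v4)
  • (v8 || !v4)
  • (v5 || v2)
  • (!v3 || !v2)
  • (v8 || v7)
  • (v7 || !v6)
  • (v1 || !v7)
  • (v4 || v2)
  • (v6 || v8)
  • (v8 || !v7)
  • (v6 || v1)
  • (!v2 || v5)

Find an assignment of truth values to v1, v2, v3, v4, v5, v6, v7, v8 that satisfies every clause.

v1=True, v2=True, v3=False, v4=True, v5=True, v6=True, v7=True, v8=True

Pure literal: v1 appears only positively; assign v1 = True.
Pure literal: v5 appears only positively; assign v5 = True.
Branch on v2: take v2 = True.
  then v3 is forced to False.
Try v4 = True.
  then v8 is forced to True.
The remaining clauses are satisfied by v6 = True, v7 = True.
Every clause has at least one true literal under this assignment.
Check each clause:
  1. (!v6 || v2) — v2 is true.
  2. (v8 || v2) — v8 is true.
  3. (v3 || v2) — v2 is true.
  4. (v1 || !v2) — v1 is true.
  5. (v2 || v1) — v1 is true.
  6. (v4 || !v8) — v4 is true.
  7. (!v4 || v8) — v8 is true.
  8. (v2 || v5) — v2 is true.
  9. (!v3 || !v2) — !v3 is true.
  10. (v7 || v8) — v8 is true.
  11. (v7 || !v6) — v7 is true.
  12. (!v7 || v1) — v1 is true.
  13. (v2 || v4) — v2 is true.
  14. (v6 || v8) — v8 is true.
  15. (v8 || !v7) — v8 is true.
  16. (v1 || v6) — v1 is true.
  17. (v5 || !v2) — v5 is true.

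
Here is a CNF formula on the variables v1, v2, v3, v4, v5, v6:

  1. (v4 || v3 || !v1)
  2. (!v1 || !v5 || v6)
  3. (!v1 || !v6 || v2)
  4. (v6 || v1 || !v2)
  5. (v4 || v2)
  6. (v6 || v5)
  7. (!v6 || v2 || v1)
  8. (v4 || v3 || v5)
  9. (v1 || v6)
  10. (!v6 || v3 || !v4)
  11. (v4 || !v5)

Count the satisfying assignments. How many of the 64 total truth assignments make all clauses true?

The models are:
  v1=F v2=T v3=T v4=F v5=F v6=T
  v1=F v2=T v3=T v4=T v5=F v6=T
  v1=F v2=T v3=T v4=T v5=T v6=T
  v1=T v2=T v3=T v4=F v5=F v6=T
  v1=T v2=T v3=T v4=T v5=F v6=T
  v1=T v2=T v3=T v4=T v5=T v6=T
Count: 6.

6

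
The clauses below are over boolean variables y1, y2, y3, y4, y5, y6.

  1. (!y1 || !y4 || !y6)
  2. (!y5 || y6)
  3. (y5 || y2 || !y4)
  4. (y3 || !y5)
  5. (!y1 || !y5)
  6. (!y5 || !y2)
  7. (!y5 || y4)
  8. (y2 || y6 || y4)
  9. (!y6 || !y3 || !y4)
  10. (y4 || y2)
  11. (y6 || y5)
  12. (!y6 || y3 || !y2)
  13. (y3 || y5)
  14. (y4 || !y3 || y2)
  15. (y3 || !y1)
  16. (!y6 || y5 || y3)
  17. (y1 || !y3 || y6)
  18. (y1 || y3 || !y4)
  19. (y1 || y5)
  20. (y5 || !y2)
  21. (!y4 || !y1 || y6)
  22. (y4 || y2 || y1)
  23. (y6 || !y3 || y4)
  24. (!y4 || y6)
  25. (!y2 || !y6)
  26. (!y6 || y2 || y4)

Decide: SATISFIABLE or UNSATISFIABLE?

y4 = True:
  propagation gives y6=True, y1=False, y3=False; an empty clause results — contradiction.
y4 = False:
  propagation gives y5=False, y2=True; an empty clause results — contradiction.
Every branch closes, so no satisfying assignment exists.

UNSATISFIABLE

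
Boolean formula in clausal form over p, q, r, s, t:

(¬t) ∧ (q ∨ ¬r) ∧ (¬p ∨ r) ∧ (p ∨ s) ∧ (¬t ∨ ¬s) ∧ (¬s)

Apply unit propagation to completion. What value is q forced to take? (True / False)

(¬t) is a unit clause: t = False.
(¬s) stands alone — s = False.
In (s ∨ p), s is now false; p must hold, so p = True.
(¬p ∨ r): since p = True, the clause reduces to (r). r = True.
From (q ∨ ¬r) and r = True: q = True.

True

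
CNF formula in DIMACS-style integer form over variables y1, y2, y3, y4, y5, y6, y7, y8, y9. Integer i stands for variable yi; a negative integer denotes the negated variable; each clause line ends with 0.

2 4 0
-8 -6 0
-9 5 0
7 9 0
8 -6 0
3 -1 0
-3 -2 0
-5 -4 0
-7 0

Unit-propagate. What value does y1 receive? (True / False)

False

(~y7) stands alone — y7 = False.
In (y7 \/ y9), y7 is now false; y9 must hold, so y9 = True.
(~y9 \/ y5) with y9 = True leaves only y5, so y5 = True.
From (~y4 \/ ~y5) and y5 = True: y4 = False.
(y4 \/ y2) with y4 = False leaves only y2, so y2 = True.
In (~y2 \/ ~y3), ~y2 is now false; ~y3 must hold, so y3 = False.
From (~y1 \/ y3) and y3 = False: y1 = False.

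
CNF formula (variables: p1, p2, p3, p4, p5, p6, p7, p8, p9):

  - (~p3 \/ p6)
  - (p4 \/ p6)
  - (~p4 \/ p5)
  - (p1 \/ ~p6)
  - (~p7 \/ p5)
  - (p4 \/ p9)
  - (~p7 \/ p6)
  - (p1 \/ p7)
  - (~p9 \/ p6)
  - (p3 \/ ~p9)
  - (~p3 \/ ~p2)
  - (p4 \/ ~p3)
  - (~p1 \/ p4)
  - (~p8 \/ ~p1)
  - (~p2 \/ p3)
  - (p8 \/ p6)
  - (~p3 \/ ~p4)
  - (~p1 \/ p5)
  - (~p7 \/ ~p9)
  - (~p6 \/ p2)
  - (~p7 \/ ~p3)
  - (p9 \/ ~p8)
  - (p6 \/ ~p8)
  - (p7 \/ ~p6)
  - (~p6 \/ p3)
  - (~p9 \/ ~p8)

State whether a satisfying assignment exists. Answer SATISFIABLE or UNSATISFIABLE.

UNSATISFIABLE

p6 = True:
  propagation gives p1=True, p4=True, p5=True, p8=False; an empty clause results — contradiction.
p6 = False:
  propagation gives p3=False, p4=True, p5=True, p7=False; an empty clause results — contradiction.
Every branch closes, so no satisfying assignment exists.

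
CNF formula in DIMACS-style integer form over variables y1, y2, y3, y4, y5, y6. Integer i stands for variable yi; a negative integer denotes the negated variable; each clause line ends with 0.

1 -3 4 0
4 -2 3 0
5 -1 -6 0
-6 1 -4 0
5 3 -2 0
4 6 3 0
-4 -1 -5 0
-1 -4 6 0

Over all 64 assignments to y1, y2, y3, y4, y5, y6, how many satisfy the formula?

16

Split on y4, then y1.
  y4=T, y1=T: a clause becomes empty — 0.
  y4=T, y1=F: 7 of the 16 assignments to (y2,y3,y5,y6) work.
  y4=F, y1=T: 7 of the 16 assignments to (y2,y3,y5,y6) work.
  y4=F, y1=F: remaining (y2,y3,y5,y6) ∈ {(F,F,F,T); (F,F,T,T)} — 2.
Total: 0 + 7 + 7 + 2 = 16.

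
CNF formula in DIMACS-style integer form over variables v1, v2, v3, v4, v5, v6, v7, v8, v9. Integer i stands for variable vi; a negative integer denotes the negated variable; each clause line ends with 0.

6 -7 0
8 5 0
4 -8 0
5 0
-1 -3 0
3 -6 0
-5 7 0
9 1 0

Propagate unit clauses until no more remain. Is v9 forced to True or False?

(v5) stands alone — v5 = True.
In (v7 | ~v5), ~v5 is now false; v7 must hold, so v7 = True.
(v6 | ~v7) with v7 = True leaves only v6, so v6 = True.
(~v6 | v3) with v6 = True leaves only v3, so v3 = True.
From (~v1 | ~v3) and v3 = True: v1 = False.
In (v9 | v1), v1 is now false; v9 must hold, so v9 = True.

True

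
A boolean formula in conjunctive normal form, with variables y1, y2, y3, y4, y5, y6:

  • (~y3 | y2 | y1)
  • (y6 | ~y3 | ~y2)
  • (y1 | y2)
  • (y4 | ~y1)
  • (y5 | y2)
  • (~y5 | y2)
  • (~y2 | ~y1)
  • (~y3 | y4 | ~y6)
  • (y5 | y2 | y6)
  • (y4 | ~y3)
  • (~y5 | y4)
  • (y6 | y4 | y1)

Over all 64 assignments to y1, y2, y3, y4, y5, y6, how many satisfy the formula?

7

Satisfying assignments:
  y1=F y2=T y3=F y4=F y5=F y6=T
  y1=F y2=T y3=F y4=T y5=F y6=F
  y1=F y2=T y3=F y4=T y5=F y6=T
  y1=F y2=T y3=F y4=T y5=T y6=F
  y1=F y2=T y3=F y4=T y5=T y6=T
  y1=F y2=T y3=T y4=T y5=F y6=T
  y1=F y2=T y3=T y4=T y5=T y6=T
Count: 7.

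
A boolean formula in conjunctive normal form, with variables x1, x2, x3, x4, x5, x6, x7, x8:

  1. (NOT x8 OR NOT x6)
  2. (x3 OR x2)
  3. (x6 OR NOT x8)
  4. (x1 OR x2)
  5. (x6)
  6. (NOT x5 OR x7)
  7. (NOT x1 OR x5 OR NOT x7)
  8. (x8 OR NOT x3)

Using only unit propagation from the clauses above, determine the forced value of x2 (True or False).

True

(x6) is a unit clause: x6 = True.
From (NOT x8 OR NOT x6) and x6 = True: x8 = False.
(x8 OR NOT x3) with x8 = False leaves only NOT x3, so x3 = False.
(x2 OR x3): since x3 = False, the clause reduces to (x2). x2 = True.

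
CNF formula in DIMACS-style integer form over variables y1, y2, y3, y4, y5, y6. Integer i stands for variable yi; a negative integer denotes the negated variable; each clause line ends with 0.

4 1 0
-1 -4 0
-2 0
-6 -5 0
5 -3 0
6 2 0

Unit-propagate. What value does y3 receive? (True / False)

Unit clause (~y2) sets y2 = False.
(y6 \/ y2) with y2 = False leaves only y6, so y6 = True.
In (~y6 \/ ~y5), ~y6 is now false; ~y5 must hold, so y5 = False.
From (~y3 \/ y5) and y5 = False: y3 = False.

False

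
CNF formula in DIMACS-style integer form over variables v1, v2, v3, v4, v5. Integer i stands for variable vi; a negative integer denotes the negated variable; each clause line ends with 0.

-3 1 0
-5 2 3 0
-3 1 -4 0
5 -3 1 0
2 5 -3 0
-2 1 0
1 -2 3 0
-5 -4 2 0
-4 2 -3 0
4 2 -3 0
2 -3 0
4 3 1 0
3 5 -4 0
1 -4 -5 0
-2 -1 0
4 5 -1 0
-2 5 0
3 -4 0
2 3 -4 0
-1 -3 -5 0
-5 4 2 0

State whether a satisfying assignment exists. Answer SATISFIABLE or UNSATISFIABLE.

UNSATISFIABLE

v3 = True:
  propagation gives v1=True, v2=True; an empty clause results — contradiction.
v3 = False:
  propagation gives v4=False, v1=True, v2=False, v5=False; an empty clause results — contradiction.
Every branch closes, so no satisfying assignment exists.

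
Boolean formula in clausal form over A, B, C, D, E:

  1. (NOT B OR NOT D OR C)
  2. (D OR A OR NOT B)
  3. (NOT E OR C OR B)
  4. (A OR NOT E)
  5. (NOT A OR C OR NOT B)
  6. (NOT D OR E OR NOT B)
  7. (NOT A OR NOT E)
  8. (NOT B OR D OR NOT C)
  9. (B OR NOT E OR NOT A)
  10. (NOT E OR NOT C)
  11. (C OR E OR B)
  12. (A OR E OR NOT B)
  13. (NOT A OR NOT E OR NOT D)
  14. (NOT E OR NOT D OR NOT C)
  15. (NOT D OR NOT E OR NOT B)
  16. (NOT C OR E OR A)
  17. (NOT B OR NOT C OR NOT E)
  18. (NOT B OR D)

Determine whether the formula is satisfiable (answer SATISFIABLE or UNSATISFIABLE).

Branch on A: take A = True.
  then E is forced to False.
Try B = False.
  then C is forced to True.
D is now unconstrained; take D = True.
So A=True  B=False  C=True  D=True  E=False is a satisfying assignment.

SATISFIABLE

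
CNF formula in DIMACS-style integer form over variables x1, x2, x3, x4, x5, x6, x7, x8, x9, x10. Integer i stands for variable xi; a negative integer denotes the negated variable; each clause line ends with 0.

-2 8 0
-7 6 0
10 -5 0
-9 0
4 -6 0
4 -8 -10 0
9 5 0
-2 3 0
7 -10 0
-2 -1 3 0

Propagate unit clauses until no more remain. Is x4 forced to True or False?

(NOT x9) is a unit clause: x9 = False.
From (x5 OR x9) and x9 = False: x5 = True.
From (NOT x5 OR x10) and x5 = True: x10 = True.
(NOT x10 OR x7) with x10 = True leaves only x7, so x7 = True.
(x6 OR NOT x7) with x7 = True leaves only x6, so x6 = True.
(x4 OR NOT x6) with x6 = True leaves only x4, so x4 = True.

True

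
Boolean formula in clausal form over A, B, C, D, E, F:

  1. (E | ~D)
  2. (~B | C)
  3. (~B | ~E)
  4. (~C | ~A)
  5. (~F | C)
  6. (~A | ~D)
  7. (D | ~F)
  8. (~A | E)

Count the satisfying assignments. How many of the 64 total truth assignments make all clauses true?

9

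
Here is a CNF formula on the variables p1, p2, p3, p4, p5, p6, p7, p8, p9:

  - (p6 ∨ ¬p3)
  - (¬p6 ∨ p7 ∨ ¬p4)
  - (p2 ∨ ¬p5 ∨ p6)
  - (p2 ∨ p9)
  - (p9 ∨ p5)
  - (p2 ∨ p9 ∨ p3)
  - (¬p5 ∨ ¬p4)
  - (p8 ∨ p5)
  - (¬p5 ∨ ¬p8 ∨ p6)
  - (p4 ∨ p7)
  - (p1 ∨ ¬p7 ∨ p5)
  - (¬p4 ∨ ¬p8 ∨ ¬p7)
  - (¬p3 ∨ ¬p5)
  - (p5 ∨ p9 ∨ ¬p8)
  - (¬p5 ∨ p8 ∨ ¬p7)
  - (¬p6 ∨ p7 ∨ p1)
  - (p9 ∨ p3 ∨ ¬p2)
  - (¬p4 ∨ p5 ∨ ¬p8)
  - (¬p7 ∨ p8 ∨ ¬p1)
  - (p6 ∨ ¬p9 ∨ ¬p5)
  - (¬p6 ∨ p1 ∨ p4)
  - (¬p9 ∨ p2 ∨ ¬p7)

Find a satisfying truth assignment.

p1=1  p2=1  p3=1  p4=0  p5=0  p6=1  p7=1  p8=1  p9=1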